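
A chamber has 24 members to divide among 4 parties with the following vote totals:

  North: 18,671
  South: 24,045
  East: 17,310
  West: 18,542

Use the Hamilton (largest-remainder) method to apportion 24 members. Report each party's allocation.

The standard divisor is 78568/24 ≈ 3273.667.
Standard quotas: North 5.7034, South 7.3450, East 5.2876, West 5.6640.
Lower quotas: North 5, South 7, East 5, West 5 (sum 22, leaving 2 seats).
Remainders in descending order: North 0.7034, West 0.6640, South 0.3450, East 0.2876.
The surplus seats go to North, West.

North: 6; South: 7; East: 5; West: 6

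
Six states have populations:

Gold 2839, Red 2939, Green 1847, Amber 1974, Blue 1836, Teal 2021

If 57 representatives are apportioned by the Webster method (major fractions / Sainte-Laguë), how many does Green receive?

Standard divisor 13456/57 ≈ 236.07; standard quotas: Gold 12.026, Red 12.450, Green 7.824, Amber 8.362, Blue 7.777, Teal 8.561.
Rounding to the nearest integer gives Gold 12, Red 12, Green 8, Amber 8, Blue 8, Teal 9 — total 57, matching the house size, so no adjustment is needed.
Green receives 8.

8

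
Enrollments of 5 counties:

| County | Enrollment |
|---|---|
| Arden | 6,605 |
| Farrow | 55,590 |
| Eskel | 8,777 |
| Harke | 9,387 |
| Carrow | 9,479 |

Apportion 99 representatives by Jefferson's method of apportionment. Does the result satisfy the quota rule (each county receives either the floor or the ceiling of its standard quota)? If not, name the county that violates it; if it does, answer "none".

Standard quotas: Arden 7.279, Farrow 61.259, Eskel 9.672, Harke 10.344, Carrow 10.446.
Jefferson allocation: Arden 7, Farrow 63, Eskel 9, Harke 10, Carrow 10.
Farrow has quota 61.259 (lower 61, upper 62) but receives 63 — outside the quota interval.

Farrow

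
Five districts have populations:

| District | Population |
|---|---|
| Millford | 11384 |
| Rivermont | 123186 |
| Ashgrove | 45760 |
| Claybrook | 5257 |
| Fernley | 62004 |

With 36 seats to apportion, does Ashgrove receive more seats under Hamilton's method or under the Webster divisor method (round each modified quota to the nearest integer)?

Hamilton: Millford 2, Rivermont 18, Ashgrove 6, Claybrook 1, Fernley 9.
Webster: Millford 2, Rivermont 17, Ashgrove 7, Claybrook 1, Fernley 9.
Ashgrove gets 6 under Hamilton and 7 under Webster.

Webster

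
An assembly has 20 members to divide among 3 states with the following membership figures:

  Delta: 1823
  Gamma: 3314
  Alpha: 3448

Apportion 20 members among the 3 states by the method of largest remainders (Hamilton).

Total 8585; standard divisor 8585/20 ≈ 429.25.
Standard quotas: Delta 4.247, Gamma 7.720, Alpha 8.033.
Lower quotas: Delta 4, Gamma 7, Alpha 8 (sum 19, leaving 1 seat).
Remainders in descending order: Gamma 0.720, Delta 0.247, Alpha 0.033.
Largest remainder: Gamma receives the extra seat.

Delta: 4, Gamma: 8, Alpha: 8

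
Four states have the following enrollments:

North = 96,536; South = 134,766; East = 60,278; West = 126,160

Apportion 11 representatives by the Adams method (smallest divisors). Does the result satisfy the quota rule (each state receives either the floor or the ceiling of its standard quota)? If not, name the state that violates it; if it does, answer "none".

Standard quotas: North 2.542, South 3.549, East 1.587, West 3.322.
Adams allocation: North 3, South 3, East 2, West 3.
Every allocation lies between the lower and upper quota.

none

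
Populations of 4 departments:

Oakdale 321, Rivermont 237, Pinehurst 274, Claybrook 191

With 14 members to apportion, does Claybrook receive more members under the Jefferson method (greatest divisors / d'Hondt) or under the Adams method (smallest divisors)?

Adams

Jefferson: Oakdale 5, Rivermont 3, Pinehurst 4, Claybrook 2.
Adams: Oakdale 4, Rivermont 3, Pinehurst 4, Claybrook 3.
Claybrook gets 2 under Jefferson and 3 under Adams.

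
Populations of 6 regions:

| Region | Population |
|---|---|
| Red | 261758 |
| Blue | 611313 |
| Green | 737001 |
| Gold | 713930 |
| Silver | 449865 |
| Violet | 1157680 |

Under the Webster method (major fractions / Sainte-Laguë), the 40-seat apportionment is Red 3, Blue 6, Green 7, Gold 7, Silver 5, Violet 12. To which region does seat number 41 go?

Green

Priority for the next seat is population ÷ (current seats + 0.5).
Priorities: Red 74788.000, Blue 94048.154, Green 98266.800, Gold 95190.667, Silver 81793.636, Violet 92614.400.
Highest priority: Green.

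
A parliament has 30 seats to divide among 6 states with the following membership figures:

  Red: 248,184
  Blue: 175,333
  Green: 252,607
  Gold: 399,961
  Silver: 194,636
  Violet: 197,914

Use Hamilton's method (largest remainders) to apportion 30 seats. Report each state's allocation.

Total 1468635; standard divisor 1468635/30 ≈ 48954.5.
Standard quotas: Red 5.0697, Blue 3.5816, Green 5.1600, Gold 8.1701, Silver 3.9759, Violet 4.0428.
Lower quotas: Red 5, Blue 3, Green 5, Gold 8, Silver 3, Violet 4 (sum 28, leaving 2 seats).
Remainders in descending order: Silver 0.9759, Blue 0.5816, Gold 0.1701, Green 0.1600, Red 0.0697, Violet 0.0428.
The surplus seats go to Silver, Blue.

Red 5, Blue 4, Green 5, Gold 8, Silver 4, Violet 4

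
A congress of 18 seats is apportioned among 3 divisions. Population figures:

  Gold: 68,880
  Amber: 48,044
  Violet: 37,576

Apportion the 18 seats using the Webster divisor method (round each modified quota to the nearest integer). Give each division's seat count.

Gold 8, Amber 6, Violet 4

Standard divisor 154500/18 ≈ 8583.333; standard quotas: Gold 8.025, Amber 5.597, Violet 4.378.
Rounding to the nearest integer gives Gold 8, Amber 6, Violet 4 — total 18, matching the house size, so no adjustment is needed.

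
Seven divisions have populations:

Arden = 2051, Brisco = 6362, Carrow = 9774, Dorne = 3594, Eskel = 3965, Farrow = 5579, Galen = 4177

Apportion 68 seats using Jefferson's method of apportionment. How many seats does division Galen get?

8

Standard divisor 35502/68 ≈ 522.088; standard quotas: Arden 3.928, Brisco 12.186, Carrow 18.721, Dorne 6.884, Eskel 7.595, Farrow 10.686, Galen 8.001.
Rounding down gives 3, 12, 18, 6, 7, 10, 8 = 64 seats, so the divisor must be adjusted.
With modified divisor 500: modified quotas Arden 4.102, Brisco 12.724, Carrow 19.548, Dorne 7.188, Eskel 7.930, Farrow 11.158, Galen 8.354.
Rounding down: Arden 4, Brisco 12, Carrow 19, Dorne 7, Eskel 7, Farrow 11, Galen 8 (total 68).
Galen receives 8.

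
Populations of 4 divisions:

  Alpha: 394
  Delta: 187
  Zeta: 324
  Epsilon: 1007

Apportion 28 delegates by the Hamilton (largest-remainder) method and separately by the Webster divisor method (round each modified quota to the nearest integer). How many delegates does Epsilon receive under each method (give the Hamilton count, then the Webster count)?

Hamilton: Alpha 6, Delta 2, Zeta 5, Epsilon 15.
Webster: Alpha 6, Delta 3, Zeta 5, Epsilon 14.
Epsilon gets 15 under Hamilton and 14 under Webster.

15 and 14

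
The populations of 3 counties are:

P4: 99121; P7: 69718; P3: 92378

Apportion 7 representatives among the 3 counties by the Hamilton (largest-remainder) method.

Standard divisor: 261217 ÷ 7 ≈ 37316.714.
Standard quotas: P4 2.6562, P7 1.8683, P3 2.4755.
Lower quotas: P4 2, P7 1, P3 2 (sum 5, leaving 2 seats).
Remainders in descending order: P7 0.8683, P4 0.6562, P3 0.4755.
Largest remainders: P7, P4 receive the extra seats.

P4 3, P7 2, P3 2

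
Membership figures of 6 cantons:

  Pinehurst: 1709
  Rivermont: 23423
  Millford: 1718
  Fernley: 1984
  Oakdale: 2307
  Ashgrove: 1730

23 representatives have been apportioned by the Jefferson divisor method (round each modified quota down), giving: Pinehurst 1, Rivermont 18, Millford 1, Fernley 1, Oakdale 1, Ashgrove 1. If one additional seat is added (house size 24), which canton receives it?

Rivermont

Priority for the next seat is population ÷ (current seats + 1).
Priorities: Pinehurst 854.500, Rivermont 1232.789, Millford 859.000, Fernley 992.000, Oakdale 1153.500, Ashgrove 865.000.
Highest priority: Rivermont.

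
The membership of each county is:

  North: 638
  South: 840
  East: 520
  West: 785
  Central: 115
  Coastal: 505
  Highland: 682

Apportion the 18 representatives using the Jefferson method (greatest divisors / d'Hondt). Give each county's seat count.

North: 3, South: 4, East: 2, West: 4, Central: 0, Coastal: 2, Highland: 3

Standard divisor 4085/18 ≈ 226.944; standard quotas: North 2.811, South 3.701, East 2.291, West 3.459, Central 0.507, Coastal 2.225, Highland 3.005.
Rounding down gives 2, 3, 2, 3, 0, 2, 3 = 15 seats, so the divisor must be adjusted.
With modified divisor 180: modified quotas North 3.544, South 4.667, East 2.889, West 4.361, Central 0.639, Coastal 2.806, Highland 3.789.
Rounding down: North 3, South 4, East 2, West 4, Central 0, Coastal 2, Highland 3 (total 18).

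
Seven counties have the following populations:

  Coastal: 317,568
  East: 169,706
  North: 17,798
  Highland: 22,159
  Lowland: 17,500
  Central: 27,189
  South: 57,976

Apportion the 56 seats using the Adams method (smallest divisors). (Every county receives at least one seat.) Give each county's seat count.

Coastal: 27, East: 15, North: 2, Highland: 2, Lowland: 2, Central: 3, South: 5

Standard divisor 629896/56 ≈ 11248.143; standard quotas: Coastal 28.233, East 15.087, North 1.582, Highland 1.970, Lowland 1.556, Central 2.417, South 5.154.
Rounding up gives 29, 16, 2, 2, 2, 3, 6 = 60 seats, so the divisor must be adjusted.
With modified divisor 11900: modified quotas Coastal 26.686, East 14.261, North 1.496, Highland 1.862, Lowland 1.471, Central 2.285, South 4.872.
Rounding up: Coastal 27, East 15, North 2, Highland 2, Lowland 2, Central 3, South 5 (total 56).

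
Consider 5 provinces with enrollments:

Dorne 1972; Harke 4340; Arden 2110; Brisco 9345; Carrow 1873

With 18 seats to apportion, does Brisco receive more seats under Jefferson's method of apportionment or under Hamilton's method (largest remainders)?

Jefferson: Dorne 2, Harke 4, Arden 2, Brisco 9, Carrow 1.
Hamilton: Dorne 2, Harke 4, Arden 2, Brisco 8, Carrow 2.
Brisco gets 9 under Jefferson and 8 under Hamilton.

Jefferson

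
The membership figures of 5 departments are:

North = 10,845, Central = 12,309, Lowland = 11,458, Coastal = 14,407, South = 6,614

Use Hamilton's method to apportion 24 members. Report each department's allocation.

North: 5; Central: 5; Lowland: 5; Coastal: 6; South: 3

The standard divisor is 55633/24 ≈ 2318.042.
Standard quotas: North 4.6785, Central 5.3101, Lowland 4.9430, Coastal 6.2152, South 2.8533.
Lower quotas: North 4, Central 5, Lowland 4, Coastal 6, South 2 (sum 21, leaving 3 seats).
Remainders in descending order: Lowland 0.9430, South 0.8533, North 0.6785, Central 0.3101, Coastal 0.2152.
Largest remainders: Lowland, South, North receive the extra seats.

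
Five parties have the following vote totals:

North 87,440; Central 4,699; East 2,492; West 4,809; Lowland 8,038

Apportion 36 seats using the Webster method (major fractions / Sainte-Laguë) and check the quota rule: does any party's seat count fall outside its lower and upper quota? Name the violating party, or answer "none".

Standard quotas: North 29.288, Central 1.574, East 0.835, West 1.611, Lowland 2.692.
Webster allocation: North 28, Central 2, East 1, West 2, Lowland 3.
North has quota 29.288 (lower 29, upper 30) but receives 28 — outside the quota interval.

North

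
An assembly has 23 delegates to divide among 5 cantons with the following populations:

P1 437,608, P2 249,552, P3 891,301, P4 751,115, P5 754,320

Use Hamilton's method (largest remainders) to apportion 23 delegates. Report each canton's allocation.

P1=3, P2=2, P3=7, P4=5, P5=6

The standard divisor is 3083896/23 ≈ 134082.435.
Standard quotas: P1 3.2637, P2 1.8612, P3 6.6474, P4 5.6019, P5 5.6258.
Lower quotas: P1 3, P2 1, P3 6, P4 5, P5 5 (sum 20, leaving 3 seats).
Remainders in descending order: P2 0.8612, P3 0.6474, P5 0.6258, P4 0.6019, P1 0.2637.
The surplus seats go to P2, P3, P5.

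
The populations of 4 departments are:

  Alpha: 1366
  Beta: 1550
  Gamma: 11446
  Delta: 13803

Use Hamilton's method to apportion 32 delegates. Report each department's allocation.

Total 28165; standard divisor 28165/32 ≈ 880.156.
Standard quotas: Alpha 1.5520, Beta 1.7611, Gamma 13.0045, Delta 15.6824.
Lower quotas: Alpha 1, Beta 1, Gamma 13, Delta 15 (sum 30, leaving 2 seats).
Remainders in descending order: Beta 0.7611, Delta 0.6824, Alpha 0.5520, Gamma 0.0045.
Largest remainders: Beta, Delta receive the extra seats.

Alpha 1, Beta 2, Gamma 13, Delta 16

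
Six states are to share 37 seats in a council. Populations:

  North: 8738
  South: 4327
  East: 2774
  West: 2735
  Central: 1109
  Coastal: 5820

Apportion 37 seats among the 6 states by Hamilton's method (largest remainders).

North=13; South=6; East=4; West=4; Central=2; Coastal=8

The standard divisor is 25503/37 ≈ 689.27.
Standard quotas: North 12.6772, South 6.2777, East 4.0245, West 3.9680, Central 1.6089, Coastal 8.4437.
Lower quotas: North 12, South 6, East 4, West 3, Central 1, Coastal 8 (sum 34, leaving 3 seats).
Remainders in descending order: West 0.9680, North 0.6772, Central 0.6089, Coastal 0.4437, South 0.2777, East 0.0245.
The surplus seats go to West, North, Central.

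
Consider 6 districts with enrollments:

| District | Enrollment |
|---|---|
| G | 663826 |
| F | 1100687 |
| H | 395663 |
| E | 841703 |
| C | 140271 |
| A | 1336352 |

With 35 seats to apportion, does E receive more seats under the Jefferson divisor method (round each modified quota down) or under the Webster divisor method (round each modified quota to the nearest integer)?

Webster

Jefferson: G 5, F 9, H 3, E 6, C 1, A 11.
Webster: G 5, F 9, H 3, E 7, C 1, A 10.
E gets 6 under Jefferson and 7 under Webster.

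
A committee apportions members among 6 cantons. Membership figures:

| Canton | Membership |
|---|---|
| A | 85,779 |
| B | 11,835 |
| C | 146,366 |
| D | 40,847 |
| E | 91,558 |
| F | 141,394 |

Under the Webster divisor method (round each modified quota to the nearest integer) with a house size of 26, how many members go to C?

7

Standard divisor 517779/26 ≈ 19914.577; standard quotas: A 4.307, B 0.594, C 7.350, D 2.051, E 4.598, F 7.100.
Rounding to the nearest integer gives A 4, B 1, C 7, D 2, E 5, F 7 — total 26, matching the house size, so no adjustment is needed.
C receives 7.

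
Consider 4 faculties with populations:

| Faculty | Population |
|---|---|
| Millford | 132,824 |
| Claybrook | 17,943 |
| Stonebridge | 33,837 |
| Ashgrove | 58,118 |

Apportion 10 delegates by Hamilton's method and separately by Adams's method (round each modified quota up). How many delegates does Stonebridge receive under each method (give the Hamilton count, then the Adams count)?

1 and 2

Hamilton: Millford 6, Claybrook 1, Stonebridge 1, Ashgrove 2.
Adams: Millford 5, Claybrook 1, Stonebridge 2, Ashgrove 2.
Stonebridge gets 1 under Hamilton and 2 under Adams.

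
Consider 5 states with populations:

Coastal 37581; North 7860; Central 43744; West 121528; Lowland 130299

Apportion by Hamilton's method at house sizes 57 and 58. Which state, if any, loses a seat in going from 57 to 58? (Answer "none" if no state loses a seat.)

North

At 57 seats: Coastal 6, North 2, Central 7, West 20, Lowland 22.
At 58 seats: Coastal 6, North 1, Central 8, West 21, Lowland 22.
North drops from 2 to 1.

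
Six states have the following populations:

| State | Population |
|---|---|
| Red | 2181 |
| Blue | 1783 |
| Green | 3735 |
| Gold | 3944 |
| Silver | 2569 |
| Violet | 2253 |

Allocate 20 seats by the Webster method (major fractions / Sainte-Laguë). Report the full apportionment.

Standard divisor 16465/20 ≈ 823.25; standard quotas: Red 2.649, Blue 2.166, Green 4.537, Gold 4.791, Silver 3.121, Violet 2.737.
Rounding to the nearest integer gives 3, 2, 5, 5, 3, 3 = 21 seats, so the divisor must be adjusted.
With modified divisor 850: modified quotas Red 2.566, Blue 2.098, Green 4.394, Gold 4.640, Silver 3.022, Violet 2.651.
Rounding to the nearest integer: Red 3, Blue 2, Green 4, Gold 5, Silver 3, Violet 3 (total 20).

Red=3; Blue=2; Green=4; Gold=5; Silver=3; Violet=3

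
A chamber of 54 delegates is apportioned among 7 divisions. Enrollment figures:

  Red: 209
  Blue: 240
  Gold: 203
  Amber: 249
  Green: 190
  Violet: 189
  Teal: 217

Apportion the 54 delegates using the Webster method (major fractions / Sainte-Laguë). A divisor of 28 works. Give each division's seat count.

With modified divisor 28: modified quotas Red 7.464, Blue 8.571, Gold 7.250, Amber 8.893, Green 6.786, Violet 6.750, Teal 7.750.
Rounding to the nearest integer: Red 7, Blue 9, Gold 7, Amber 9, Green 7, Violet 7, Teal 8 (total 54).

Red 7, Blue 9, Gold 7, Amber 9, Green 7, Violet 7, Teal 8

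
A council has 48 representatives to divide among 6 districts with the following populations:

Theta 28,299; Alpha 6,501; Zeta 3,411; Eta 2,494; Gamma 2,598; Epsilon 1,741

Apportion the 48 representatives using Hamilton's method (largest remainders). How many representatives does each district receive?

Theta: 30; Alpha: 7; Zeta: 3; Eta: 3; Gamma: 3; Epsilon: 2

Total 45044; standard divisor 45044/48 ≈ 938.417.
Standard quotas: Theta 30.1561, Alpha 6.9276, Zeta 3.6348, Eta 2.6577, Gamma 2.7685, Epsilon 1.8553.
Lower quotas: Theta 30, Alpha 6, Zeta 3, Eta 2, Gamma 2, Epsilon 1 (sum 44, leaving 4 seats).
Remainders in descending order: Alpha 0.9276, Epsilon 0.8553, Gamma 0.7685, Eta 0.6577, Zeta 0.6348, Theta 0.1561.
The surplus seats go to Alpha, Epsilon, Gamma, Eta.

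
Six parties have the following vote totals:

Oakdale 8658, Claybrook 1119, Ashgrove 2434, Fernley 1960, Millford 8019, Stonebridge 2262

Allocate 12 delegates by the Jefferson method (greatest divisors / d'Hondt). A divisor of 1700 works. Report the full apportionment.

With modified divisor 1700: modified quotas Oakdale 5.093, Claybrook 0.658, Ashgrove 1.432, Fernley 1.153, Millford 4.717, Stonebridge 1.331.
Rounding down: Oakdale 5, Claybrook 0, Ashgrove 1, Fernley 1, Millford 4, Stonebridge 1 (total 12).

Oakdale: 5, Claybrook: 0, Ashgrove: 1, Fernley: 1, Millford: 4, Stonebridge: 1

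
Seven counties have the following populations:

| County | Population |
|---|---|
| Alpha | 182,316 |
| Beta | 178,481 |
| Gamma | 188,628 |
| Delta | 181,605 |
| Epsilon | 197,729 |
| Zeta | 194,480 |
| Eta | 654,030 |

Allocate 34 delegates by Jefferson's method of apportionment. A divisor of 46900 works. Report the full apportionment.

With modified divisor 46900: modified quotas Alpha 3.887, Beta 3.806, Gamma 4.022, Delta 3.872, Epsilon 4.216, Zeta 4.147, Eta 13.945.
Rounding down: Alpha 3, Beta 3, Gamma 4, Delta 3, Epsilon 4, Zeta 4, Eta 13 (total 34).

Alpha: 3, Beta: 3, Gamma: 4, Delta: 3, Epsilon: 4, Zeta: 4, Eta: 13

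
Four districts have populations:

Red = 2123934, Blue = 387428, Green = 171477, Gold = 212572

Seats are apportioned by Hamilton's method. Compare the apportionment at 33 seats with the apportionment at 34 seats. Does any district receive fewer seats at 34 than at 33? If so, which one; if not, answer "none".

At 33 seats: Red 24, Blue 4, Green 2, Gold 3.
At 34 seats: Red 25, Blue 5, Green 2, Gold 2.
Gold drops from 3 to 2.

Gold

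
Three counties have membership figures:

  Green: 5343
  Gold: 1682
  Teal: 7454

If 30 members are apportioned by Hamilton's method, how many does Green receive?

11

Total 14479; standard divisor 14479/30 ≈ 482.633.
Standard quotas: Green 11.0705, Gold 3.4850, Teal 15.4444.
Lower quotas: Green 11, Gold 3, Teal 15 (sum 29, leaving 1 seat).
Remainders in descending order: Gold 0.4850, Teal 0.4444, Green 0.0705.
The surplus seat goes to Gold.
Green receives 11.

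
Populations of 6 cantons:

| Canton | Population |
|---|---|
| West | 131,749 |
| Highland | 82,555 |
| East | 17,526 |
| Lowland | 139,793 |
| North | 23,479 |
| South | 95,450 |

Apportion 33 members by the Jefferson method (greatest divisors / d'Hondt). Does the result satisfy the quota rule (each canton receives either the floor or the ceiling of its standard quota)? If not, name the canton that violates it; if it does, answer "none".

Standard quotas: West 8.863, Highland 5.554, East 1.179, Lowland 9.404, North 1.579, South 6.421.
Jefferson allocation: West 9, Highland 6, East 1, Lowland 10, North 1, South 6.
Every allocation lies between the lower and upper quota.

none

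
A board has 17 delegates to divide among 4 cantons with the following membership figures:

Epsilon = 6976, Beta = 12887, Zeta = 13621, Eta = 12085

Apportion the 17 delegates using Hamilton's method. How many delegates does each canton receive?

The standard divisor is 45569/17 ≈ 2680.529.
Standard quotas: Epsilon 2.6025, Beta 4.8076, Zeta 5.0815, Eta 4.5084.
Lower quotas: Epsilon 2, Beta 4, Zeta 5, Eta 4 (sum 15, leaving 2 seats).
Remainders in descending order: Beta 0.8076, Epsilon 0.6025, Eta 0.5084, Zeta 0.0815.
The surplus seats go to Beta, Epsilon.

Epsilon=3; Beta=5; Zeta=5; Eta=4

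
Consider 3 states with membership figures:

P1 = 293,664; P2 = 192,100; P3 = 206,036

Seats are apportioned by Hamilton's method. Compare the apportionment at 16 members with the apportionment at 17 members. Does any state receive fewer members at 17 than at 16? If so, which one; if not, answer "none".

none

At 16 seats: P1 7, P2 4, P3 5.
At 17 seats: P1 7, P2 5, P3 5.
No state's allocation decreased.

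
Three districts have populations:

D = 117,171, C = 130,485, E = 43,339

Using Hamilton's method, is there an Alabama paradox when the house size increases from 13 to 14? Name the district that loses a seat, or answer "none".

none

At 13 seats: D 5, C 6, E 2.
At 14 seats: D 6, C 6, E 2.
No district's allocation decreased.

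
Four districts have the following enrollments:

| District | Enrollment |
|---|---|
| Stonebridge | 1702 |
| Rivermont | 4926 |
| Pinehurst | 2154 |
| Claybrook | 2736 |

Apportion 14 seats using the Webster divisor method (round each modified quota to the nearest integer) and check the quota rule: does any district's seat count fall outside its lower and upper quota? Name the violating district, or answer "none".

Standard quotas: Stonebridge 2.069, Rivermont 5.987, Pinehurst 2.618, Claybrook 3.326.
Webster allocation: Stonebridge 2, Rivermont 6, Pinehurst 3, Claybrook 3.
Every allocation lies between the lower and upper quota.

none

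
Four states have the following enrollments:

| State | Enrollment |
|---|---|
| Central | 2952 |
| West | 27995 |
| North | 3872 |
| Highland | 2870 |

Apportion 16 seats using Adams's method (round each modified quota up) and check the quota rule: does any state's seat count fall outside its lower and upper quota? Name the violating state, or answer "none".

West

Standard quotas: Central 1.253, West 11.885, North 1.644, Highland 1.218.
Adams allocation: Central 2, West 10, North 2, Highland 2.
West has quota 11.885 (lower 11, upper 12) but receives 10 — outside the quota interval.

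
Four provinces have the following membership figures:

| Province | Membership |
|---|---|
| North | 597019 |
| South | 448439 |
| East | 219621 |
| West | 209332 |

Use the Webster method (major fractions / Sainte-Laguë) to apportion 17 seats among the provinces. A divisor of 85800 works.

With modified divisor 85800: modified quotas North 6.958, South 5.227, East 2.560, West 2.440.
Rounding to the nearest integer: North 7, South 5, East 3, West 2 (total 17).

North 7, South 5, East 3, West 2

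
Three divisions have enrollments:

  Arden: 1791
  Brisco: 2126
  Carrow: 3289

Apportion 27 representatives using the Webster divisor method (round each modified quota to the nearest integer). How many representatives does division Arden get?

7

Standard divisor 7206/27 ≈ 266.889; standard quotas: Arden 6.711, Brisco 7.966, Carrow 12.323.
Rounding to the nearest integer gives Arden 7, Brisco 8, Carrow 12 — total 27, matching the house size, so no adjustment is needed.
Arden receives 7.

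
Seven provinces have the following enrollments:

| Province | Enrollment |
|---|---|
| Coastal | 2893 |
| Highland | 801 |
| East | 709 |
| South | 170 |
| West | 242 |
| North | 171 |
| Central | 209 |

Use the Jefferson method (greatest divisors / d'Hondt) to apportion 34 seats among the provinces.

Coastal 20, Highland 5, East 5, South 1, West 1, North 1, Central 1

Standard divisor 5195/34 ≈ 152.794; standard quotas: Coastal 18.934, Highland 5.242, East 4.640, South 1.113, West 1.584, North 1.119, Central 1.368.
Rounding down gives 18, 5, 4, 1, 1, 1, 1 = 31 seats, so the divisor must be adjusted.
With modified divisor 140: modified quotas Coastal 20.664, Highland 5.721, East 5.064, South 1.214, West 1.729, North 1.221, Central 1.493.
Rounding down: Coastal 20, Highland 5, East 5, South 1, West 1, North 1, Central 1 (total 34).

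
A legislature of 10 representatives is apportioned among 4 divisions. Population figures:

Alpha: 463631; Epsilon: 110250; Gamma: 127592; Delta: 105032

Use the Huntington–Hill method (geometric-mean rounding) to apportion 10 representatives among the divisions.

With divisor 81303: modified quotas Alpha 5.703, Epsilon 1.356, Gamma 1.569, Delta 1.292.
Geometric-mean thresholds: Alpha √(5·6)=5.477, Epsilon √(1·2)=1.414, Gamma √(1·2)=1.414, Delta √(1·2)=1.414.
Each quota rounded against its threshold gives Alpha 6, Epsilon 1, Gamma 2, Delta 1 (total 10).

Alpha 6, Epsilon 1, Gamma 2, Delta 1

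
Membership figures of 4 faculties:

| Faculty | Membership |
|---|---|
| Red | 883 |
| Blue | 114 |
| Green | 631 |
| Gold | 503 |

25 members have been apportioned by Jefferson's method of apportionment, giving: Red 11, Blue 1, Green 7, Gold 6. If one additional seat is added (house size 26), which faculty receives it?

Priority for the next seat is population ÷ (current seats + 1).
Priorities: Red 73.583, Blue 57.000, Green 78.875, Gold 71.857.
Highest priority: Green.

Green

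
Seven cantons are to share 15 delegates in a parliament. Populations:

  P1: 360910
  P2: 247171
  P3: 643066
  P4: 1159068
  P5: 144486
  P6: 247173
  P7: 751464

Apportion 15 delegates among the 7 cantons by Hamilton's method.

The standard divisor is 3553338/15 ≈ 236889.2.
Standard quotas: P1 1.5235, P2 1.0434, P3 2.7146, P4 4.8929, P5 0.6099, P6 1.0434, P7 3.1722.
Lower quotas: P1 1, P2 1, P3 2, P4 4, P5 0, P6 1, P7 3 (sum 12, leaving 3 seats).
Remainders in descending order: P4 0.8929, P3 0.7146, P5 0.6099, P1 0.5235, P7 0.1722, P6 0.0434, P2 0.0434.
Largest remainders: P4, P3, P5 receive the extra seats.

P1=1, P2=1, P3=3, P4=5, P5=1, P6=1, P7=3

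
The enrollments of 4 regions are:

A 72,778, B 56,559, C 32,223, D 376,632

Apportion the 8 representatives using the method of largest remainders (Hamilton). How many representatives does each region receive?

A=1, B=1, C=0, D=6

The standard divisor is 538192/8 = 67274.
Standard quotas: A 1.0818, B 0.8407, C 0.4790, D 5.5985.
Lower quotas: A 1, B 0, C 0, D 5 (sum 6, leaving 2 seats).
Remainders in descending order: B 0.8407, D 0.5985, C 0.4790, A 0.0818.
Largest remainders: B, D receive the extra seats.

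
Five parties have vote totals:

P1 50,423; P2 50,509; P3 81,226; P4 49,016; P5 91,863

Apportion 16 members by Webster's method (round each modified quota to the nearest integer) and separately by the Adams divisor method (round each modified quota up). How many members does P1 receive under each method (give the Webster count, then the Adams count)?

2 and 3

Webster: P1 2, P2 3, P3 4, P4 2, P5 5.
Adams: P1 3, P2 3, P3 4, P4 2, P5 4.
P1 gets 2 under Webster and 3 under Adams.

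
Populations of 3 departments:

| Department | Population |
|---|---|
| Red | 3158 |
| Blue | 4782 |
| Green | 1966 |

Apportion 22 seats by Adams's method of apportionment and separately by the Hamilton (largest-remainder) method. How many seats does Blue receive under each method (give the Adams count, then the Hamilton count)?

Adams: Red 7, Blue 10, Green 5.
Hamilton: Red 7, Blue 11, Green 4.
Blue gets 10 under Adams and 11 under Hamilton.

10 and 11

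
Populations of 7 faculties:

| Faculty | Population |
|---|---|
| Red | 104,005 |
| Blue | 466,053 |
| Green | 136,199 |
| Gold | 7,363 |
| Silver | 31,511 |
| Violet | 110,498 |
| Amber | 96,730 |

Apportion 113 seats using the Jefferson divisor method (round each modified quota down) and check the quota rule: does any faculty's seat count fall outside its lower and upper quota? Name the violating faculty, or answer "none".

Standard quotas: Red 12.340, Blue 55.298, Green 16.160, Gold 0.874, Silver 3.739, Violet 13.111, Amber 11.477.
Jefferson allocation: Red 12, Blue 57, Green 16, Gold 0, Silver 3, Violet 13, Amber 12.
Blue has quota 55.298 (lower 55, upper 56) but receives 57 — outside the quota interval.

Blue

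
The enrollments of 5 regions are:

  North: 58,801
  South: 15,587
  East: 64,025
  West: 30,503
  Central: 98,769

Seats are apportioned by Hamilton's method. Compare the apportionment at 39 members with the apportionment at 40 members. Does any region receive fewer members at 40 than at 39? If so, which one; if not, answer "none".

West

At 39 seats: North 9, South 2, East 9, West 5, Central 14.
At 40 seats: North 9, South 2, East 10, West 4, Central 15.
West drops from 5 to 4.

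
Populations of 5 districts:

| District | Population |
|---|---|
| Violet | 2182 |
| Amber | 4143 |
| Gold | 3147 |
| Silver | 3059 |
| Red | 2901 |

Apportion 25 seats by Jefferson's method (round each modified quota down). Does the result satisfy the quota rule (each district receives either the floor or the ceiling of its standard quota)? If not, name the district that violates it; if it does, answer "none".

Standard quotas: Violet 3.535, Amber 6.712, Gold 5.098, Silver 4.956, Red 4.700.
Jefferson allocation: Violet 3, Amber 7, Gold 5, Silver 5, Red 5.
Every allocation lies between the lower and upper quota.

none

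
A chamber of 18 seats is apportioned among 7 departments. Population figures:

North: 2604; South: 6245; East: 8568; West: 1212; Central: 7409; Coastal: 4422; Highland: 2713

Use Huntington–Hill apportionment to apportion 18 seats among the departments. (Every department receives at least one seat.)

With divisor 1879: modified quotas North 1.386, South 3.324, East 4.560, West 0.645, Central 3.943, Coastal 2.353, Highland 1.444.
Geometric-mean thresholds: North √(1·2)=1.414, South √(3·4)=3.464, East √(4·5)=4.472, West (min 1), Central √(3·4)=3.464, Coastal √(2·3)=2.449, Highland √(1·2)=1.414.
Each quota rounded against its threshold gives North 1, South 3, East 5, West 1, Central 4, Coastal 2, Highland 2 (total 18).

North=1; South=3; East=5; West=1; Central=4; Coastal=2; Highland=2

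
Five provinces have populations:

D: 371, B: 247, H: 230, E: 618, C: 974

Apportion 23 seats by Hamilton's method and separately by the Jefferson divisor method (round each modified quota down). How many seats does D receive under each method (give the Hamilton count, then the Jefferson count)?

Hamilton: D 4, B 2, H 2, E 6, C 9.
Jefferson: D 3, B 2, H 2, E 6, C 10.
D gets 4 under Hamilton and 3 under Jefferson.

4 and 3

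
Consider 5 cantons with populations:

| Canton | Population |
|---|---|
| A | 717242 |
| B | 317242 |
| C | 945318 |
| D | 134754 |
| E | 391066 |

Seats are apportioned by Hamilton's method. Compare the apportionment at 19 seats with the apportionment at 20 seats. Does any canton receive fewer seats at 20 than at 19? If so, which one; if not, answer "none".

At 19 seats: A 6, B 2, C 7, D 1, E 3.
At 20 seats: A 6, B 2, C 8, D 1, E 3.
No canton's allocation decreased.

none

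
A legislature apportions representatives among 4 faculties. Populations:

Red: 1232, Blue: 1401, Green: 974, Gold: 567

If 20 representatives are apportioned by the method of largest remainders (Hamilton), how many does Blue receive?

7

The standard divisor is 4174/20 ≈ 208.7.
Standard quotas: Red 5.903, Blue 6.713, Green 4.667, Gold 2.717.
Lower quotas: Red 5, Blue 6, Green 4, Gold 2 (sum 17, leaving 3 seats).
Remainders in descending order: Red 0.903, Gold 0.717, Blue 0.713, Green 0.667.
The surplus seats go to Red, Gold, Blue.
Blue receives 7.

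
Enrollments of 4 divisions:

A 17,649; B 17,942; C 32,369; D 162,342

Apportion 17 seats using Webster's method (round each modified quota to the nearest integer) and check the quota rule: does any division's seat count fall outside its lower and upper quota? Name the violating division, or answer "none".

Standard quotas: A 1.303, B 1.324, C 2.389, D 11.983.
Webster allocation: A 1, B 1, C 2, D 13.
D has quota 11.983 (lower 11, upper 12) but receives 13 — outside the quota interval.

D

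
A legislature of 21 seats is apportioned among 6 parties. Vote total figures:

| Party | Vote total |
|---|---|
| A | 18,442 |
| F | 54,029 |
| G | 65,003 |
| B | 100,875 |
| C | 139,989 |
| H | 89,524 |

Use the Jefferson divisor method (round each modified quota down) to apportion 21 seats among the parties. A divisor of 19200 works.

A 0; F 2; G 3; B 5; C 7; H 4

With modified divisor 19200: modified quotas A 0.961, F 2.814, G 3.386, B 5.254, C 7.291, H 4.663.
Rounding down: A 0, F 2, G 3, B 5, C 7, H 4 (total 21).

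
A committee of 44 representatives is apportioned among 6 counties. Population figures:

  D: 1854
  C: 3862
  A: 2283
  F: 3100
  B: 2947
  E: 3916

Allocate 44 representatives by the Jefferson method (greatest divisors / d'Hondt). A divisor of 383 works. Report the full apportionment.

With modified divisor 383: modified quotas D 4.841, C 10.084, A 5.961, F 8.094, B 7.695, E 10.225.
Rounding down: D 4, C 10, A 5, F 8, B 7, E 10 (total 44).

D 4, C 10, A 5, F 8, B 7, E 10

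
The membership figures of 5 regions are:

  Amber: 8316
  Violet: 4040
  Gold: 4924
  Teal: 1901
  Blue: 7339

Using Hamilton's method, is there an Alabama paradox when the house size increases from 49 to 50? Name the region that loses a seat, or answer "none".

At 49 seats: Amber 15, Violet 7, Gold 9, Teal 4, Blue 14.
At 50 seats: Amber 16, Violet 8, Gold 9, Teal 3, Blue 14.
Teal drops from 4 to 3.

Teal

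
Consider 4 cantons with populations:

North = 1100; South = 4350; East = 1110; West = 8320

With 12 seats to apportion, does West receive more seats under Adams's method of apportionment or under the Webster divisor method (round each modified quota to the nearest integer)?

Webster

Adams: North 1, South 4, East 1, West 6.
Webster: North 1, South 3, East 1, West 7.
West gets 6 under Adams and 7 under Webster.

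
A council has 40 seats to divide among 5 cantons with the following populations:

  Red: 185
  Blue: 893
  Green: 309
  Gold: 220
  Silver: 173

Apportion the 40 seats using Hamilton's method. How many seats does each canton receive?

Red: 4; Blue: 20; Green: 7; Gold: 5; Silver: 4

Total 1780; standard divisor 1780/40 ≈ 44.5.
Standard quotas: Red 4.157, Blue 20.067, Green 6.944, Gold 4.944, Silver 3.888.
Lower quotas: Red 4, Blue 20, Green 6, Gold 4, Silver 3 (sum 37, leaving 3 seats).
Remainders in descending order: Green 0.944, Gold 0.944, Silver 0.888, Red 0.157, Blue 0.067.
The surplus seats go to Green, Gold, Silver.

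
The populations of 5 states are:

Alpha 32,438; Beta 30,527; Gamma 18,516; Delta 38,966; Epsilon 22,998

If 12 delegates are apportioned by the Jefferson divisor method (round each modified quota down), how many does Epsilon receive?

2

Standard divisor 143445/12 ≈ 11953.75; standard quotas: Alpha 2.714, Beta 2.554, Gamma 1.549, Delta 3.260, Epsilon 1.924.
Rounding down gives 2, 2, 1, 3, 1 = 9 seats, so the divisor must be adjusted.
With modified divisor 10000: modified quotas Alpha 3.244, Beta 3.053, Gamma 1.852, Delta 3.897, Epsilon 2.300.
Rounding down: Alpha 3, Beta 3, Gamma 1, Delta 3, Epsilon 2 (total 12).
Epsilon receives 2.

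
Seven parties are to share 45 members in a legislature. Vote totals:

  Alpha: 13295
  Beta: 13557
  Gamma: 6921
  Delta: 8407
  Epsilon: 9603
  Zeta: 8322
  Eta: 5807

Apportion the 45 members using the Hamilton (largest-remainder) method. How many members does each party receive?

Alpha 9, Beta 9, Gamma 5, Delta 6, Epsilon 6, Zeta 6, Eta 4

The standard divisor is 65912/45 ≈ 1464.711.
Standard quotas: Alpha 9.0769, Beta 9.2558, Gamma 4.7252, Delta 5.7397, Epsilon 6.5562, Zeta 5.6817, Eta 3.9646.
Lower quotas: Alpha 9, Beta 9, Gamma 4, Delta 5, Epsilon 6, Zeta 5, Eta 3 (sum 41, leaving 4 seats).
Remainders in descending order: Eta 0.9646, Delta 0.7397, Gamma 0.7252, Zeta 0.6817, Epsilon 0.5562, Beta 0.2558, Alpha 0.0769.
Largest remainders: Eta, Delta, Gamma, Zeta receive the extra seats.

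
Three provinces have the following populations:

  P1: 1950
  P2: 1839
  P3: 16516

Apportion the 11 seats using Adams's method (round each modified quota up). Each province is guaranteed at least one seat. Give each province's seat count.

P1 1, P2 1, P3 9

Standard divisor 20305/11 ≈ 1845.909; standard quotas: P1 1.056, P2 0.996, P3 8.947.
Rounding up gives 2, 1, 9 = 12 seats, so the divisor must be adjusted.
With modified divisor 2000: modified quotas P1 0.975, P2 0.919, P3 8.258.
Rounding up: P1 1, P2 1, P3 9 (total 11).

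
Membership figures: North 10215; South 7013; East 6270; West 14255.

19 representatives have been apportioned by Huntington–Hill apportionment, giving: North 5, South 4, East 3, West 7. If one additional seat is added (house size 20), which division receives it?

West

Priority for the next seat is population ÷ (√(s·(s+1))).
Priorities: North 1864.995, South 1568.154, East 1809.993, West 1904.905.
Highest priority: West.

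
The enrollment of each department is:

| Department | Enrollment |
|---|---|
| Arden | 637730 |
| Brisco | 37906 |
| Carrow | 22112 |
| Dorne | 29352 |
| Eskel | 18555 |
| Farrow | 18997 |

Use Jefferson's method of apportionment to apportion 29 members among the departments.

Standard divisor 764652/29 ≈ 26367.31; standard quotas: Arden 24.186, Brisco 1.438, Carrow 0.839, Dorne 1.113, Eskel 0.704, Farrow 0.720.
Rounding down gives 24, 1, 0, 1, 0, 0 = 26 seats, so the divisor must be adjusted.
With modified divisor 23200: modified quotas Arden 27.488, Brisco 1.634, Carrow 0.953, Dorne 1.265, Eskel 0.800, Farrow 0.819.
Rounding down: Arden 27, Brisco 1, Carrow 0, Dorne 1, Eskel 0, Farrow 0 (total 29).

Arden 27; Brisco 1; Carrow 0; Dorne 1; Eskel 0; Farrow 0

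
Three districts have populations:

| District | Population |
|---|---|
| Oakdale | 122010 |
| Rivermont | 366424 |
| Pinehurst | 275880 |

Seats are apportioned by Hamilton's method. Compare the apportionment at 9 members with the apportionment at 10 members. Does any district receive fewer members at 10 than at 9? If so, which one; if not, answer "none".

Oakdale

At 9 seats: Oakdale 2, Rivermont 4, Pinehurst 3.
At 10 seats: Oakdale 1, Rivermont 5, Pinehurst 4.
Oakdale drops from 2 to 1.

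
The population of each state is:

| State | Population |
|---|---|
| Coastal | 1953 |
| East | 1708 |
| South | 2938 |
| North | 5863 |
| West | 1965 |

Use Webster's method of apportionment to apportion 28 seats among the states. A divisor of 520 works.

Coastal 4, East 3, South 6, North 11, West 4

With modified divisor 520: modified quotas Coastal 3.756, East 3.285, South 5.650, North 11.275, West 3.779.
Rounding to the nearest integer: Coastal 4, East 3, South 6, North 11, West 4 (total 28).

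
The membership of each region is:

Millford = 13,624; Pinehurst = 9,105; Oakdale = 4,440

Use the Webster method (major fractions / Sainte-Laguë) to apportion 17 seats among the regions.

Standard divisor 27169/17 ≈ 1598.176; standard quotas: Millford 8.525, Pinehurst 5.697, Oakdale 2.778.
Rounding to the nearest integer gives 9, 6, 3 = 18 seats, so the divisor must be adjusted.
With modified divisor 1630: modified quotas Millford 8.358, Pinehurst 5.586, Oakdale 2.724.
Rounding to the nearest integer: Millford 8, Pinehurst 6, Oakdale 3 (total 17).

Millford 8; Pinehurst 6; Oakdale 3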